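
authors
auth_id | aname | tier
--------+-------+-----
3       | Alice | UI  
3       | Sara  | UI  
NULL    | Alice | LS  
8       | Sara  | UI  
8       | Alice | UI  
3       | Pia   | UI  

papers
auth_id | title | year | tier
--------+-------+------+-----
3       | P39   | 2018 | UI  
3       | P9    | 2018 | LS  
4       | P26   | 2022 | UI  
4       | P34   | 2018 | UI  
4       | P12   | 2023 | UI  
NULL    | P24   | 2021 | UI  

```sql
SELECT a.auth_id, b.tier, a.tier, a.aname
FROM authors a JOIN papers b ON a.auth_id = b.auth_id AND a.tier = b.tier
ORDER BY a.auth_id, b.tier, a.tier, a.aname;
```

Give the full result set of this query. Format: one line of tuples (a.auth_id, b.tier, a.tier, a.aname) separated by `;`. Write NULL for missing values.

INNER JOIN keeps only pairs where the ON condition holds.
Matching on a.auth_id = b.auth_id AND a.tier = b.tier. A NULL in a compared column never satisfies the condition.
- a (auth_id=3, tier=UI) pairs with 1 row(s) of b.
- a (auth_id=3, tier=UI) pairs with 1 row(s) of b.
- a (auth_id=NULL, tier=LS) has no partner → excluded.
- a (auth_id=8, tier=UI) has no partner → excluded.
- a (auth_id=8, tier=UI) has no partner → excluded.
- a (auth_id=3, tier=UI) pairs with 1 row(s) of b.
After projecting and ordering:
a.auth_id | b.tier | a.tier | a.aname
3 | UI | UI | Alice
3 | UI | UI | Pia
3 | UI | UI | Sara

(3, UI, UI, Alice); (3, UI, UI, Pia); (3, UI, UI, Sara)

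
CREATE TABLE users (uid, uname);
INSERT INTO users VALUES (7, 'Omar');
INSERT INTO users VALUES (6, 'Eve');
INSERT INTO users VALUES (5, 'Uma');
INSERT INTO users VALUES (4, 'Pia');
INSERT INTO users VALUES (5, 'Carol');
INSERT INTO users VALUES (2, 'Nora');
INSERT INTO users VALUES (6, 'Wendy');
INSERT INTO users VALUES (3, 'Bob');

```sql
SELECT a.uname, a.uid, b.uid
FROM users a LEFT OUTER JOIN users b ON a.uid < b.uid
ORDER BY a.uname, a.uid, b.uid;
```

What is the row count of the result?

LEFT JOIN keeps every row from `users a`; unmatched rows get NULL for `users b`'s columns.
Matching on a.uid < b.uid.
Matched pairs: 26; unmatched a rows kept: 1.
Total: 26 matched + 1 padded = 27 rows.

27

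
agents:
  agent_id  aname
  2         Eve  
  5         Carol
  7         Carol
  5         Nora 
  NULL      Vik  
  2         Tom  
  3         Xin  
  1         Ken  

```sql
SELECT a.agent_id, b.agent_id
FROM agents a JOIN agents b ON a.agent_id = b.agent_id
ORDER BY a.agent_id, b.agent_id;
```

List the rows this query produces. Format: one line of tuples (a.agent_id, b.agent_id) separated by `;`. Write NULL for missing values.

INNER JOIN keeps only pairs where the ON condition holds.
Matching on a.agent_id = b.agent_id. A NULL in a compared column never satisfies the condition.
- a[0] agent_id=2 → 2 match(es) in b → 2 row(s).
- a[1] agent_id=5 → 2 match(es) in b → 2 row(s).
- a[2] agent_id=7 → 1 match(es) in b → 1 row(s).
- a[3] agent_id=5 → 2 match(es) in b → 2 row(s).
- a[4] agent_id=NULL → no match; dropped.
- a[5] agent_id=2 → 2 match(es) in b → 2 row(s).
- a[6] agent_id=3 → 1 match(es) in b → 1 row(s).
- a[7] agent_id=1 → 1 match(es) in b → 1 row(s).

(1, 1); (2, 2); (2, 2); (2, 2); (2, 2); (3, 3); (5, 5); (5, 5); (5, 5); (5, 5); (7, 7)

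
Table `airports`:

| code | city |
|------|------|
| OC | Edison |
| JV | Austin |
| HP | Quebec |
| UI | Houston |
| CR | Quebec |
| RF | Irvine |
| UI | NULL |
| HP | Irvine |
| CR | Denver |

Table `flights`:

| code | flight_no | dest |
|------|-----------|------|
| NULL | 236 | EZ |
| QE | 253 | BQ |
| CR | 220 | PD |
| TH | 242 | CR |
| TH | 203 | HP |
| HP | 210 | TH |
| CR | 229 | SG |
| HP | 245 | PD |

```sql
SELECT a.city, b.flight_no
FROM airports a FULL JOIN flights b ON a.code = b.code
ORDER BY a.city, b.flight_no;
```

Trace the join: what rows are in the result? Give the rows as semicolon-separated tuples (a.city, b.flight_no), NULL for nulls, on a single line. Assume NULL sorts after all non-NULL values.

(Austin, NULL); (Denver, 220); (Denver, 229); (Edison, NULL); (Houston, NULL); (Irvine, 210); (Irvine, 245); (Irvine, NULL); (Quebec, 210); (Quebec, 220); (Quebec, 229); (Quebec, 245); (NULL, 203); (NULL, 236); (NULL, 242); (NULL, 253); (NULL, NULL)

FULL OUTER JOIN keeps every row from both sides; unmatched rows get NULL for the other side's columns.
Matching on a.code = b.code. A NULL in a compared column never satisfies the condition.
Matched pairs: 8; unmatched a rows kept: 5; unmatched b rows kept: 4.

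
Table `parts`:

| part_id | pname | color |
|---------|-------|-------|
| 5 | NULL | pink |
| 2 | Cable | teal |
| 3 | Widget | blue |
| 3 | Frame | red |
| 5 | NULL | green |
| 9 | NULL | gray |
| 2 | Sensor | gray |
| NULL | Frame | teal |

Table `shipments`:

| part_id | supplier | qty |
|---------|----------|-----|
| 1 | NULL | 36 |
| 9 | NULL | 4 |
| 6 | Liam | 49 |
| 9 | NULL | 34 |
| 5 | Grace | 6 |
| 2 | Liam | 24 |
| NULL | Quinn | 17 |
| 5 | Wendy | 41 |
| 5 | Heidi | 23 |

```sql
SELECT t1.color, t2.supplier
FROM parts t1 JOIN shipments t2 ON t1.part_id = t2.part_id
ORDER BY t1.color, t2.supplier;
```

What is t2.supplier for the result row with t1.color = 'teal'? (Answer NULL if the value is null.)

INNER JOIN keeps only pairs where the ON condition holds.
Matching on t1.part_id = t2.part_id. A NULL in a compared column never satisfies the condition.
- t1 (part_id=5) pairs with 3 row(s) of t2.
- t1 (part_id=2) pairs with 1 row(s) of t2.
- t1 (part_id=3) has no partner → excluded.
- t1 (part_id=3) has no partner → excluded.
- t1 (part_id=5) pairs with 3 row(s) of t2.
- t1 (part_id=9) pairs with 2 row(s) of t2.
- t1 (part_id=2) pairs with 1 row(s) of t2.
- t1 (part_id=NULL) has no partner → excluded.

Liam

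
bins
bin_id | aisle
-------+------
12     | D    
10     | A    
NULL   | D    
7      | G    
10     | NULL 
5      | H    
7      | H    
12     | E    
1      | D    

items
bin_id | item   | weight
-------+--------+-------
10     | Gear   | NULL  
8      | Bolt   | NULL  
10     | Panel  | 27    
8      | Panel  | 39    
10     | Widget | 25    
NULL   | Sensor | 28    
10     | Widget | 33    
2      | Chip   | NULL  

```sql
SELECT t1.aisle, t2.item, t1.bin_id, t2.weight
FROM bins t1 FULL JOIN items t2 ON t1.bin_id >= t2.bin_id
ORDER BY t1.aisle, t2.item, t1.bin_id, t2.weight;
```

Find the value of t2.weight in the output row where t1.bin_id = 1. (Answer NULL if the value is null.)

FULL OUTER JOIN keeps every row from both sides; unmatched rows get NULL for the other side's columns.
Matching on t1.bin_id >= t2.bin_id. A NULL in a compared column never satisfies the condition.
Matched pairs: 31; unmatched t1 rows kept: 2; unmatched t2 rows kept: 1.

NULL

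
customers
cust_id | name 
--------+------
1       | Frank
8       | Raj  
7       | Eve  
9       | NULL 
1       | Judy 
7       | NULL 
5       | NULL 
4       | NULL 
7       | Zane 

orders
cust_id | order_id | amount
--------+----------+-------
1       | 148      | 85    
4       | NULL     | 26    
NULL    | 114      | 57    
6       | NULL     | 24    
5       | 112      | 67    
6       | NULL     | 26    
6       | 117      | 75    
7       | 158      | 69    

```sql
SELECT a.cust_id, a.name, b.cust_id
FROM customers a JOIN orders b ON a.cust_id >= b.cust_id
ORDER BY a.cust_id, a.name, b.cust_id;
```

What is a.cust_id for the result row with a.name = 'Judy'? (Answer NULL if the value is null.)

INNER JOIN keeps only pairs where the ON condition holds.
Matching on a.cust_id >= b.cust_id. A NULL in a compared column never satisfies the condition.
- a row (cust_id=1): matches 1 b row(s) → 1 output row(s).
- a row (cust_id=8): matches 7 b row(s) → 7 output row(s).
- a row (cust_id=7): matches 7 b row(s) → 7 output row(s).
- a row (cust_id=9): matches 7 b row(s) → 7 output row(s).
- a row (cust_id=1): matches 1 b row(s) → 1 output row(s).
- a row (cust_id=7): matches 7 b row(s) → 7 output row(s).
- a row (cust_id=5): matches 3 b row(s) → 3 output row(s).
- a row (cust_id=4): matches 2 b row(s) → 2 output row(s).
- a row (cust_id=7): matches 7 b row(s) → 7 output row(s).

1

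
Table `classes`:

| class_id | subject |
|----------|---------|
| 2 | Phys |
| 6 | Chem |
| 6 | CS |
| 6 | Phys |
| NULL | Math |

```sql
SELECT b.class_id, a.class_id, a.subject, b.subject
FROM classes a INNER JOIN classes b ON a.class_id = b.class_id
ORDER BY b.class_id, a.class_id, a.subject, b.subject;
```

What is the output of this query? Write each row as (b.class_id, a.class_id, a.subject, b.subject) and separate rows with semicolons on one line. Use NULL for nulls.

(2, 2, Phys, Phys); (6, 6, CS, CS); (6, 6, CS, Chem); (6, 6, CS, Phys); (6, 6, Chem, CS); (6, 6, Chem, Chem); (6, 6, Chem, Phys); (6, 6, Phys, CS); (6, 6, Phys, Chem); (6, 6, Phys, Phys)

INNER JOIN keeps only pairs where the ON condition holds.
Matching on a.class_id = b.class_id. A NULL in a compared column never satisfies the condition.
- class_id=2: 1 matching b row(s), so 1 row(s) emitted.
- class_id=6: 3 matching b row(s), so 3 row(s) emitted.
- class_id=6: 3 matching b row(s), so 3 row(s) emitted.
- class_id=6: 3 matching b row(s), so 3 row(s) emitted.
- class_id=NULL: no matching b row, dropped.
After projecting and ordering:
b.class_id | a.class_id | a.subject | b.subject
2 | 2 | Phys | Phys
6 | 6 | CS | CS
6 | 6 | CS | Chem
6 | 6 | CS | Phys
6 | 6 | Chem | CS
6 | 6 | Chem | Chem
6 | 6 | Chem | Phys
6 | 6 | Phys | CS
6 | 6 | Phys | Chem
6 | 6 | Phys | Phys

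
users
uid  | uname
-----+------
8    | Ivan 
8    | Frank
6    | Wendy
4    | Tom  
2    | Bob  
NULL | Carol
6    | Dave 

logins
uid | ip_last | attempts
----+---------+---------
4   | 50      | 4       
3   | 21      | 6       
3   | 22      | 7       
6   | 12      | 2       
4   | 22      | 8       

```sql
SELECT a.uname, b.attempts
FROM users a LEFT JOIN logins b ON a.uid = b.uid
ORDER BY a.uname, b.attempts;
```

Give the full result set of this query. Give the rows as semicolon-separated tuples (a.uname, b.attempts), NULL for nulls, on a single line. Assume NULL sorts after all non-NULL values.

LEFT JOIN keeps every row from `users`; unmatched rows get NULL for `logins`'s columns.
Matching on a.uid = b.uid. A NULL in a compared column never satisfies the condition.
- a[0] uid=8 → no match; kept with NULLs on the b side.
- a[1] uid=8 → no match; kept with NULLs on the b side.
- a[2] uid=6 → 1 match(es) in b → 1 row(s).
- a[3] uid=4 → 2 match(es) in b → 2 row(s).
- a[4] uid=2 → no match; kept with NULLs on the b side.
- a[5] uid=NULL → no match; kept with NULLs on the b side.
- a[6] uid=6 → 1 match(es) in b → 1 row(s).
After projecting and ordering:
a.uname | b.attempts
Bob | NULL
Carol | NULL
Dave | 2
Frank | NULL
Ivan | NULL
Tom | 4
Tom | 8
Wendy | 2

(Bob, NULL); (Carol, NULL); (Dave, 2); (Frank, NULL); (Ivan, NULL); (Tom, 4); (Tom, 8); (Wendy, 2)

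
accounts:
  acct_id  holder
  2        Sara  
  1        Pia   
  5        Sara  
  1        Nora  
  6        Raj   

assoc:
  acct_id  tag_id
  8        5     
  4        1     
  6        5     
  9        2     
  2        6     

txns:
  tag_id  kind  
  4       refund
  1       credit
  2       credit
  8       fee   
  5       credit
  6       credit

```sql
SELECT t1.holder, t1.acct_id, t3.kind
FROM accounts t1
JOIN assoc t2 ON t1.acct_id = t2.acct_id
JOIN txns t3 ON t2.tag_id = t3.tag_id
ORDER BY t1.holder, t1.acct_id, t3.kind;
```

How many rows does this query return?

2

Joins associate left-to-right: accounts INNER JOIN assoc on acct_id gives 2 intermediate row(s).
Then INNER JOIN `txns t3` on tag_id: keep only rows whose t2.tag_id appears in t3.
Result: 2 row(s).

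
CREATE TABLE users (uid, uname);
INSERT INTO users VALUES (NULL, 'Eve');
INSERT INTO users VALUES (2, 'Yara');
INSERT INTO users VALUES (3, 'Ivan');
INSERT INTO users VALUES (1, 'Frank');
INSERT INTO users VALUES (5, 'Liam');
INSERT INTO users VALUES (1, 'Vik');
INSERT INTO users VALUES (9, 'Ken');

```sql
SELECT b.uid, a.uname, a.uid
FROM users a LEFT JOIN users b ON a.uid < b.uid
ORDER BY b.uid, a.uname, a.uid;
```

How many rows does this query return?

16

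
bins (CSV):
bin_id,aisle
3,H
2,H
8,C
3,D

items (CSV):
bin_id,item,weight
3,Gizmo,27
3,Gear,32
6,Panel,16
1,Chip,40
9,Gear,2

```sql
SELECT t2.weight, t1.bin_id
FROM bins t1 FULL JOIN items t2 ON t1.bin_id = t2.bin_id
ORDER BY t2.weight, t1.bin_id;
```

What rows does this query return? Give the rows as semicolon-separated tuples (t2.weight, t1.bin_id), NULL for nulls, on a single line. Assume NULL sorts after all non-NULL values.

FULL OUTER JOIN keeps every row from both sides; unmatched rows get NULL for the other side's columns.
Matching on t1.bin_id = t2.bin_id.
Matched pairs: 4; unmatched t1 rows kept: 2; unmatched t2 rows kept: 3.

(2, NULL); (16, NULL); (27, 3); (27, 3); (32, 3); (32, 3); (40, NULL); (NULL, 2); (NULL, 8)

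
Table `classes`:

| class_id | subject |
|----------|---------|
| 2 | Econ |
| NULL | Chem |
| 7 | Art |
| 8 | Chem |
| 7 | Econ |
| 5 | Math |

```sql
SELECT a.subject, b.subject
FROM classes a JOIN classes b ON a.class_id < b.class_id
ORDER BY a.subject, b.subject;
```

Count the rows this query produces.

INNER JOIN keeps only pairs where the ON condition holds.
Matching on a.class_id < b.class_id. A NULL in a compared column never satisfies the condition.
- a row (class_id=2): matches 4 b row(s) → 4 output row(s).
- a row (class_id=NULL): no match → dropped.
- a row (class_id=7): matches 1 b row(s) → 1 output row(s).
- a row (class_id=8): no match → dropped.
- a row (class_id=7): matches 1 b row(s) → 1 output row(s).
- a row (class_id=5): matches 3 b row(s) → 3 output row(s).
Total: 9 rows.

9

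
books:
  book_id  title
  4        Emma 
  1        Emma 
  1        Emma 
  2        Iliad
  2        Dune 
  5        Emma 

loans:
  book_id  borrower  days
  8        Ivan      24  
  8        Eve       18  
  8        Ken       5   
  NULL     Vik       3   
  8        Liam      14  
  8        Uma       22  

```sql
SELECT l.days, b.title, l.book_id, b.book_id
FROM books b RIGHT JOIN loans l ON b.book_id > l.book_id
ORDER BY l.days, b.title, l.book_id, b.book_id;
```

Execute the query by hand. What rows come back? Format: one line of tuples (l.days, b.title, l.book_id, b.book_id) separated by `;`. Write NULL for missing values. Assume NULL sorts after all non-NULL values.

RIGHT JOIN keeps every row from `loans`; unmatched rows get NULL for `books`'s columns.
Matching on b.book_id > l.book_id. A NULL in a compared column never satisfies the condition.
Matched pairs: 0; unmatched l rows kept: 6.

(3, NULL, NULL, NULL); (5, NULL, 8, NULL); (14, NULL, 8, NULL); (18, NULL, 8, NULL); (22, NULL, 8, NULL); (24, NULL, 8, NULL)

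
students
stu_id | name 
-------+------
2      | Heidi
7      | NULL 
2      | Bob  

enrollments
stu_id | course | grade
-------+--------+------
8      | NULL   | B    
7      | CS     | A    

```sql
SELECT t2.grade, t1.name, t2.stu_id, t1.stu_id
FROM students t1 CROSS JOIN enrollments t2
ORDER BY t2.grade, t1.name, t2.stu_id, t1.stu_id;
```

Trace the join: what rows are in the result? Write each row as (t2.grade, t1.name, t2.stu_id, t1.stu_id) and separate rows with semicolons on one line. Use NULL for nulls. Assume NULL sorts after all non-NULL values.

CROSS JOIN pairs every row of `students` with every row of `enrollments`: 3 × 2 = 6 rows.
After projecting and ordering:
t2.grade | t1.name | t2.stu_id | t1.stu_id
A | Bob | 7 | 2
A | Heidi | 7 | 2
A | NULL | 7 | 7
B | Bob | 8 | 2
B | Heidi | 8 | 2
B | NULL | 8 | 7

(A, Bob, 7, 2); (A, Heidi, 7, 2); (A, NULL, 7, 7); (B, Bob, 8, 2); (B, Heidi, 8, 2); (B, NULL, 8, 7)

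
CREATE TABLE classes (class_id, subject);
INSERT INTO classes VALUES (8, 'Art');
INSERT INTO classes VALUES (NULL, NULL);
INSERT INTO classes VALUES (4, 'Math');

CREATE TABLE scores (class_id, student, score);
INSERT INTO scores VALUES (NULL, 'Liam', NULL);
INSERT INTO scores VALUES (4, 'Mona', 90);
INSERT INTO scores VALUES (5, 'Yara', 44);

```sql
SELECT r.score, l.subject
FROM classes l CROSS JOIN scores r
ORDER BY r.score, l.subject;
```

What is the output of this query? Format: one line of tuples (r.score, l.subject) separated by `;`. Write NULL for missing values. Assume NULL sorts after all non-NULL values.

(44, Art); (44, Math); (44, NULL); (90, Art); (90, Math); (90, NULL); (NULL, Art); (NULL, Math); (NULL, NULL)

CROSS JOIN pairs every row of `classes` with every row of `scores`: 3 × 3 = 9 rows.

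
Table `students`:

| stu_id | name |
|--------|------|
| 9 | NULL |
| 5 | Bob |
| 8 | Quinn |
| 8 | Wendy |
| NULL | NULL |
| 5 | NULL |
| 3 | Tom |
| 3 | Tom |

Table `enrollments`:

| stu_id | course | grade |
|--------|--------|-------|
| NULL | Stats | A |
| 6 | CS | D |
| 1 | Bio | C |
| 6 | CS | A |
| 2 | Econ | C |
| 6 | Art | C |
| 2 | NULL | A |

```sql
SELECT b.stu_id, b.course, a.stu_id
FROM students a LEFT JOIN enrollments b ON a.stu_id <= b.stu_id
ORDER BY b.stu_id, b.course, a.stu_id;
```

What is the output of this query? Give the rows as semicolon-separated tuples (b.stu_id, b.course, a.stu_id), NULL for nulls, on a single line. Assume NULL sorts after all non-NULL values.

(6, Art, 3); (6, Art, 3); (6, Art, 5); (6, Art, 5); (6, CS, 3); (6, CS, 3); (6, CS, 3); (6, CS, 3); (6, CS, 5); (6, CS, 5); (6, CS, 5); (6, CS, 5); (NULL, NULL, 8); (NULL, NULL, 8); (NULL, NULL, 9); (NULL, NULL, NULL)

LEFT JOIN keeps every row from `students`; unmatched rows get NULL for `enrollments`'s columns.
Matching on a.stu_id <= b.stu_id. A NULL in a compared column never satisfies the condition.
- stu_id=9: no b row matches, row kept with b columns NULL.
- stu_id=5: 3 matching b row(s), so 3 row(s) emitted.
- stu_id=8: no b row matches, row kept with b columns NULL.
- stu_id=8: no b row matches, row kept with b columns NULL.
- stu_id=NULL: no b row matches, row kept with b columns NULL.
- stu_id=5: 3 matching b row(s), so 3 row(s) emitted.
- stu_id=3: 3 matching b row(s), so 3 row(s) emitted.
- stu_id=3: 3 matching b row(s), so 3 row(s) emitted.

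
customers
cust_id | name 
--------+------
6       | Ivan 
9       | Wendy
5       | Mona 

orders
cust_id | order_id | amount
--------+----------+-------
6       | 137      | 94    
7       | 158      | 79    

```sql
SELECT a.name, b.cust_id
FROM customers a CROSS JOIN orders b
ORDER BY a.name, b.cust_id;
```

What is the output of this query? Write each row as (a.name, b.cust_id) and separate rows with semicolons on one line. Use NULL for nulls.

(Ivan, 6); (Ivan, 7); (Mona, 6); (Mona, 7); (Wendy, 6); (Wendy, 7)

CROSS JOIN pairs every row of `customers` with every row of `orders`: 3 × 2 = 6 rows.
After projecting and ordering:
a.name | b.cust_id
Ivan | 6
Ivan | 7
Mona | 6
Mona | 7
Wendy | 6
Wendy | 7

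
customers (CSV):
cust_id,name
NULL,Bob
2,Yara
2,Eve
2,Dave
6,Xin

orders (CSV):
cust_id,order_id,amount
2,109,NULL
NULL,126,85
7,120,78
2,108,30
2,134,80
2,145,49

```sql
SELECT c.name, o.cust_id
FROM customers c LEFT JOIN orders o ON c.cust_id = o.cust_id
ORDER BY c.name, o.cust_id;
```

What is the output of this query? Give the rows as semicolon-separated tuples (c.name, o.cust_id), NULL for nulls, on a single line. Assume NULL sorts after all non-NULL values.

LEFT JOIN keeps every row from `customers`; unmatched rows get NULL for `orders`'s columns.
Matching on c.cust_id = o.cust_id. A NULL in a compared column never satisfies the condition.
- c (cust_id=NULL) has no partner → padded with NULL.
- c (cust_id=2) pairs with 4 row(s) of o.
- c (cust_id=2) pairs with 4 row(s) of o.
- c (cust_id=2) pairs with 4 row(s) of o.
- c (cust_id=6) has no partner → padded with NULL.

(Bob, NULL); (Dave, 2); (Dave, 2); (Dave, 2); (Dave, 2); (Eve, 2); (Eve, 2); (Eve, 2); (Eve, 2); (Xin, NULL); (Yara, 2); (Yara, 2); (Yara, 2); (Yara, 2)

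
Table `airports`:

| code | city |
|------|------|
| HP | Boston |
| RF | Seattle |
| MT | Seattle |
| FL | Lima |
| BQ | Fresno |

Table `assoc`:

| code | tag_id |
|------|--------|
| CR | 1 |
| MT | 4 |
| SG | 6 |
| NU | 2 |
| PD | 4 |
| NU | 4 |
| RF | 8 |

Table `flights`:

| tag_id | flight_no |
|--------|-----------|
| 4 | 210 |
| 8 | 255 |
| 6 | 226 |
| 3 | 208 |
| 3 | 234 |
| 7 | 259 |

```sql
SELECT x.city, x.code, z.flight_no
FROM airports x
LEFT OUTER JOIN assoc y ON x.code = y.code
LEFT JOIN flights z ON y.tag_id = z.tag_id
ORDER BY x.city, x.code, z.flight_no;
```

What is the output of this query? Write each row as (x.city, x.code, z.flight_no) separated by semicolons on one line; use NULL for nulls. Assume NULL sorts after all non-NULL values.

(Boston, HP, NULL); (Fresno, BQ, NULL); (Lima, FL, NULL); (Seattle, MT, 210); (Seattle, RF, 255)

Joins associate left-to-right: airports LEFT JOIN assoc on code gives 5 intermediate row(s).
Then LEFT JOIN `flights z` on tag_id: each of those 5 rows is kept; rows whose y.tag_id has no match in z get NULL for z's columns.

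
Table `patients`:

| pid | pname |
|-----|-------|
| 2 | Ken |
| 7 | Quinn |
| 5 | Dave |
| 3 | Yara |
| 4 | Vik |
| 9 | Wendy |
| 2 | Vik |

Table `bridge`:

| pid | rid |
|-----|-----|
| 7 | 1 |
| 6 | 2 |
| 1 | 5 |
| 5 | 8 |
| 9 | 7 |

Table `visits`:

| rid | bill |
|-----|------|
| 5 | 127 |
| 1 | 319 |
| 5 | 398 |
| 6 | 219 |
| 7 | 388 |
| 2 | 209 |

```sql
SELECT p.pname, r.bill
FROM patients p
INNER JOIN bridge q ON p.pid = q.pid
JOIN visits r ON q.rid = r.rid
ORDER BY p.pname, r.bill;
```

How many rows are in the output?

2

Joins associate left-to-right: patients INNER JOIN bridge on pid gives 3 intermediate row(s).
Then INNER JOIN `visits r` on rid: keep only rows whose q.rid appears in r.
Result: 2 row(s).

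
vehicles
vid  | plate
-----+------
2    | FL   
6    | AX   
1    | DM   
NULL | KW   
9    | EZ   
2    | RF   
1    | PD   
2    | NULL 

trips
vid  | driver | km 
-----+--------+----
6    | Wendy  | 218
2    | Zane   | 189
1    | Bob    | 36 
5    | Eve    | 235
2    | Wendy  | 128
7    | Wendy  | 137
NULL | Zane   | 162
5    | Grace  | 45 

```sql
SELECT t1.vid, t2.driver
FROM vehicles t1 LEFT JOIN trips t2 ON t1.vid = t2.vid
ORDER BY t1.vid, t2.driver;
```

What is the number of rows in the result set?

11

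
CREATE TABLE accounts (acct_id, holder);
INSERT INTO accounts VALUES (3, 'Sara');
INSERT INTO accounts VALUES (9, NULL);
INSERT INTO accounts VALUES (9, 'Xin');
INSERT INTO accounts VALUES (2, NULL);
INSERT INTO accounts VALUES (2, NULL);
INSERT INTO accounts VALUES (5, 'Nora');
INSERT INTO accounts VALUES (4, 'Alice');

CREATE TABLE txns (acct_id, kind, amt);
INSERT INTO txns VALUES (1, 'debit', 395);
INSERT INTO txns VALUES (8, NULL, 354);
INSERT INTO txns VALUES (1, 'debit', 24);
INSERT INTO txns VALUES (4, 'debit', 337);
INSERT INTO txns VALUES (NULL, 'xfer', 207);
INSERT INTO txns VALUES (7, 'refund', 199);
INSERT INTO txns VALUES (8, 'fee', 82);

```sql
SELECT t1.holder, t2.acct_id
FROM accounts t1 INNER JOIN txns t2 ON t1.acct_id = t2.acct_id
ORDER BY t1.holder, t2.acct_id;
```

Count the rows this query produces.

1

INNER JOIN keeps only pairs where the ON condition holds.
Matching on t1.acct_id = t2.acct_id. A NULL in a compared column never satisfies the condition.
- t1 (acct_id=3) has no partner → excluded.
- t1 (acct_id=9) has no partner → excluded.
- t1 (acct_id=9) has no partner → excluded.
- t1 (acct_id=2) has no partner → excluded.
- t1 (acct_id=2) has no partner → excluded.
- t1 (acct_id=5) has no partner → excluded.
- t1 (acct_id=4) pairs with 1 row(s) of t2.
Total: 1 rows.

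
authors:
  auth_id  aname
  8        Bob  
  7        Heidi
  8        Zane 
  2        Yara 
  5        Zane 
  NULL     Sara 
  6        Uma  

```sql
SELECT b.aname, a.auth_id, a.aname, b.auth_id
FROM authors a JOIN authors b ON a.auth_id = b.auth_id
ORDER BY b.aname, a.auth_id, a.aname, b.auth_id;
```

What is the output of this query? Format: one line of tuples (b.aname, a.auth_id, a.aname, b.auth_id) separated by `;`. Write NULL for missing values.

(Bob, 8, Bob, 8); (Bob, 8, Zane, 8); (Heidi, 7, Heidi, 7); (Uma, 6, Uma, 6); (Yara, 2, Yara, 2); (Zane, 5, Zane, 5); (Zane, 8, Bob, 8); (Zane, 8, Zane, 8)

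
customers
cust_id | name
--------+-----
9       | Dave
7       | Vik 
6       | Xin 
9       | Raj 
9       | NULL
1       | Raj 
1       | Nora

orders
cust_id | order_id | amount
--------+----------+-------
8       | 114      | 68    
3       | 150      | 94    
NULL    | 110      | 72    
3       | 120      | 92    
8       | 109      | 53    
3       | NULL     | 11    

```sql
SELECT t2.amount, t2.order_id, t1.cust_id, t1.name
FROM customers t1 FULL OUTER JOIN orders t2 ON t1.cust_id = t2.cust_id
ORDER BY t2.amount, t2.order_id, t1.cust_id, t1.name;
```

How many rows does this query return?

FULL OUTER JOIN keeps every row from both sides; unmatched rows get NULL for the other side's columns.
Matching on t1.cust_id = t2.cust_id. A NULL in a compared column never satisfies the condition.
Matched pairs: 0; unmatched t1 rows kept: 7; unmatched t2 rows kept: 6.
Total: 0 matched + 13 padded = 13 rows.

13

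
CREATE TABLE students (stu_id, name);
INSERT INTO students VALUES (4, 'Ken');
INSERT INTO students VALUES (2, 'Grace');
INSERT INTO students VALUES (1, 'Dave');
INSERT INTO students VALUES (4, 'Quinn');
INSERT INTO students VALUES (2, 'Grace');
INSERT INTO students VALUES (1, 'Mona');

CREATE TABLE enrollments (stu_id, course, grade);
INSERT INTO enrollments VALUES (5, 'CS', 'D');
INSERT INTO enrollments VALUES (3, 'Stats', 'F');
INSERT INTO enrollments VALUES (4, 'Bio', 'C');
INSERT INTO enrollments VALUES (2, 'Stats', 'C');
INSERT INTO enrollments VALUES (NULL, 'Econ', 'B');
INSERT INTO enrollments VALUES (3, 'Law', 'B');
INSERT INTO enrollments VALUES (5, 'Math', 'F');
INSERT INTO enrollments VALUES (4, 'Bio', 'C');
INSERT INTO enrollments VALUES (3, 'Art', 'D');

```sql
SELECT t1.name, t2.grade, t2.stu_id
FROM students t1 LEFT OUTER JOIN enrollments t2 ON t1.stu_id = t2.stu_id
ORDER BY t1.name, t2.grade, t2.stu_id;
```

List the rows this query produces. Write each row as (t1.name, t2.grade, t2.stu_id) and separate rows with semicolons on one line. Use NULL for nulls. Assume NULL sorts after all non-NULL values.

LEFT JOIN keeps every row from `students`; unmatched rows get NULL for `enrollments`'s columns.
Matching on t1.stu_id = t2.stu_id. A NULL in a compared column never satisfies the condition.
- t1 row (stu_id=4): matches 2 t2 row(s) → 2 output row(s).
- t1 row (stu_id=2): matches 1 t2 row(s) → 1 output row(s).
- t1 row (stu_id=1): no match → kept, t2 columns NULL.
- t1 row (stu_id=4): matches 2 t2 row(s) → 2 output row(s).
- t1 row (stu_id=2): matches 1 t2 row(s) → 1 output row(s).
- t1 row (stu_id=1): no match → kept, t2 columns NULL.
After projecting and ordering:
t1.name | t2.grade | t2.stu_id
Dave | NULL | NULL
Grace | C | 2
Grace | C | 2
Ken | C | 4
Ken | C | 4
Mona | NULL | NULL
Quinn | C | 4
Quinn | C | 4

(Dave, NULL, NULL); (Grace, C, 2); (Grace, C, 2); (Ken, C, 4); (Ken, C, 4); (Mona, NULL, NULL); (Quinn, C, 4); (Quinn, C, 4)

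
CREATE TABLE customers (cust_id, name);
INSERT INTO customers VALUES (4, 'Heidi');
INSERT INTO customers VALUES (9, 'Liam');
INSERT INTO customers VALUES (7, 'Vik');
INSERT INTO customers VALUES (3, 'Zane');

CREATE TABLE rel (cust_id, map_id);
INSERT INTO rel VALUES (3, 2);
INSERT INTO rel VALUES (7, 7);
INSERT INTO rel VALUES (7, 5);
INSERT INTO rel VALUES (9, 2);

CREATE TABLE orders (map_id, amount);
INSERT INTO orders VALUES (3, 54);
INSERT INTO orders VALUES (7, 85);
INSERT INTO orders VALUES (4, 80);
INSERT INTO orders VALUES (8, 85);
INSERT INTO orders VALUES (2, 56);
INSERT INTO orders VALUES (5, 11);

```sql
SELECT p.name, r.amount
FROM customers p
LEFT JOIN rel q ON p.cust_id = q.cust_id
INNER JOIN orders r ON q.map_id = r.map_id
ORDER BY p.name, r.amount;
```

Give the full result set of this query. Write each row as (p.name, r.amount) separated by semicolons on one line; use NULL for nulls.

Evaluate left to right. First `customers p LEFT JOIN rel q` on cust_id: 5 row(s).
Then INNER JOIN `orders r` on map_id: keep only rows whose q.map_id appears in r.

(Liam, 56); (Vik, 11); (Vik, 85); (Zane, 56)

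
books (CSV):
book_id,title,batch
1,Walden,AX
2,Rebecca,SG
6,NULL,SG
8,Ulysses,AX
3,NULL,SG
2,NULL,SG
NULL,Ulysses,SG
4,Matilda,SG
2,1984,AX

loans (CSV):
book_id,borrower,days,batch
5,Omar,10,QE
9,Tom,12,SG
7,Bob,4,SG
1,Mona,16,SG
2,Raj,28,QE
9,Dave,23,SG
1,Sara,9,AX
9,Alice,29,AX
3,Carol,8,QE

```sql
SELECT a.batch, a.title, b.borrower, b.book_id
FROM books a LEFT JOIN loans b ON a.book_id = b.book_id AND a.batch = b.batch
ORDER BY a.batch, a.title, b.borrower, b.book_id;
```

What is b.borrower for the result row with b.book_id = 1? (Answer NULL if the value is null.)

LEFT JOIN keeps every row from `books`; unmatched rows get NULL for `loans`'s columns.
Matching on a.book_id = b.book_id AND a.batch = b.batch. A NULL in a compared column never satisfies the condition.
- a row (book_id=1, batch=AX): matches 1 b row(s) → 1 output row(s).
- a row (book_id=2, batch=SG): no match → kept, b columns NULL.
- a row (book_id=6, batch=SG): no match → kept, b columns NULL.
- a row (book_id=8, batch=AX): no match → kept, b columns NULL.
- a row (book_id=3, batch=SG): no match → kept, b columns NULL.
- a row (book_id=2, batch=SG): no match → kept, b columns NULL.
- a row (book_id=NULL, batch=SG): no match → kept, b columns NULL.
- a row (book_id=4, batch=SG): no match → kept, b columns NULL.
- a row (book_id=2, batch=AX): no match → kept, b columns NULL.

Sara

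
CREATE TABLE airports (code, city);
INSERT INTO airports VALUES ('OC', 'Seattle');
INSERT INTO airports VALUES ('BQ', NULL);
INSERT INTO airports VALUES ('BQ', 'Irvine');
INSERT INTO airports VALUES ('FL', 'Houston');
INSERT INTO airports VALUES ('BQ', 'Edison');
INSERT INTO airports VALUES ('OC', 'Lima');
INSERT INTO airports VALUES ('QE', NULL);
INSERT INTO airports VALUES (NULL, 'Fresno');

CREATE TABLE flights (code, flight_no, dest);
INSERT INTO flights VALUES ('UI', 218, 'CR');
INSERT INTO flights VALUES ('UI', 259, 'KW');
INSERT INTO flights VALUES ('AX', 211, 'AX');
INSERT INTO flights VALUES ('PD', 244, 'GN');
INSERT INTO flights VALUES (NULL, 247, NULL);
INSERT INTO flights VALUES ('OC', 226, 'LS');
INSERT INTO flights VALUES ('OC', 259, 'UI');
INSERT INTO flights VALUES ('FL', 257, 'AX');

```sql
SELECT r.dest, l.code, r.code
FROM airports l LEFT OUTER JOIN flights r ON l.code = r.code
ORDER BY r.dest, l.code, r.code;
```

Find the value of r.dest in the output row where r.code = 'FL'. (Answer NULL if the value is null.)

AX

LEFT JOIN keeps every row from `airports`; unmatched rows get NULL for `flights`'s columns.
Matching on l.code = r.code. A NULL in a compared column never satisfies the condition.
- code=OC: 2 matching r row(s), so 2 row(s) emitted.
- code=BQ: no r row matches, row kept with r columns NULL.
- code=BQ: no r row matches, row kept with r columns NULL.
- code=FL: 1 matching r row(s), so 1 row(s) emitted.
- code=BQ: no r row matches, row kept with r columns NULL.
- code=OC: 2 matching r row(s), so 2 row(s) emitted.
- code=QE: no r row matches, row kept with r columns NULL.
- code=NULL: no r row matches, row kept with r columns NULL.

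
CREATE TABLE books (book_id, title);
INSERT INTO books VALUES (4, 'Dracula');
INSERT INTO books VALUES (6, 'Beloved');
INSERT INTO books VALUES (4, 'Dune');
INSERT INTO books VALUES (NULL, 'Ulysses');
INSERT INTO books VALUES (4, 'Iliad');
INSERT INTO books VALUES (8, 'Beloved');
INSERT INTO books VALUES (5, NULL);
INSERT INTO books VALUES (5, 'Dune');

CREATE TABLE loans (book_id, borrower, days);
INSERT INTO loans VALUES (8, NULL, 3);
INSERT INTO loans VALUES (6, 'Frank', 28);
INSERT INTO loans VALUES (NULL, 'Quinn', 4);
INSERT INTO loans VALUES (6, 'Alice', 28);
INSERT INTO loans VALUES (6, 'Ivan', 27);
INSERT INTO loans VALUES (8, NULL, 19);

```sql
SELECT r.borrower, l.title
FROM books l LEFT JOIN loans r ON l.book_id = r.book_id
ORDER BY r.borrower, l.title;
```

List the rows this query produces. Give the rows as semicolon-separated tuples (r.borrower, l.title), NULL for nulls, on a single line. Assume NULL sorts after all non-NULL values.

LEFT JOIN keeps every row from `books`; unmatched rows get NULL for `loans`'s columns.
Matching on l.book_id = r.book_id. A NULL in a compared column never satisfies the condition.
- book_id=4: no r row matches, row kept with r columns NULL.
- book_id=6: 3 matching r row(s), so 3 row(s) emitted.
- book_id=4: no r row matches, row kept with r columns NULL.
- book_id=NULL: no r row matches, row kept with r columns NULL.
- book_id=4: no r row matches, row kept with r columns NULL.
- book_id=8: 2 matching r row(s), so 2 row(s) emitted.
- book_id=5: no r row matches, row kept with r columns NULL.
- book_id=5: no r row matches, row kept with r columns NULL.

(Alice, Beloved); (Frank, Beloved); (Ivan, Beloved); (NULL, Beloved); (NULL, Beloved); (NULL, Dracula); (NULL, Dune); (NULL, Dune); (NULL, Iliad); (NULL, Ulysses); (NULL, NULL)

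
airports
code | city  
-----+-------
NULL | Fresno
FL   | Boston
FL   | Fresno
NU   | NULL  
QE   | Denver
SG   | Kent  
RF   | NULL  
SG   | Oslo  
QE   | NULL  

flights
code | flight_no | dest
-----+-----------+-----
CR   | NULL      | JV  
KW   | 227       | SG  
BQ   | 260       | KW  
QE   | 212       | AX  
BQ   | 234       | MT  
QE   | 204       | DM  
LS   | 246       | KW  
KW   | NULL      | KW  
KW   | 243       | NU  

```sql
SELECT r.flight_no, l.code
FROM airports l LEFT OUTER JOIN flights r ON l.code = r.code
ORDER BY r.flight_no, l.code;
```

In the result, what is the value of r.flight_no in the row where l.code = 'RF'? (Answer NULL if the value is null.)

NULL

LEFT JOIN keeps every row from `airports`; unmatched rows get NULL for `flights`'s columns.
Matching on l.code = r.code. A NULL in a compared column never satisfies the condition.
- code=NULL: no r row matches, row kept with r columns NULL.
- code=FL: no r row matches, row kept with r columns NULL.
- code=FL: no r row matches, row kept with r columns NULL.
- code=NU: no r row matches, row kept with r columns NULL.
- code=QE: 2 matching r row(s), so 2 row(s) emitted.
- code=SG: no r row matches, row kept with r columns NULL.
- code=RF: no r row matches, row kept with r columns NULL.
- code=SG: no r row matches, row kept with r columns NULL.
- code=QE: 2 matching r row(s), so 2 row(s) emitted.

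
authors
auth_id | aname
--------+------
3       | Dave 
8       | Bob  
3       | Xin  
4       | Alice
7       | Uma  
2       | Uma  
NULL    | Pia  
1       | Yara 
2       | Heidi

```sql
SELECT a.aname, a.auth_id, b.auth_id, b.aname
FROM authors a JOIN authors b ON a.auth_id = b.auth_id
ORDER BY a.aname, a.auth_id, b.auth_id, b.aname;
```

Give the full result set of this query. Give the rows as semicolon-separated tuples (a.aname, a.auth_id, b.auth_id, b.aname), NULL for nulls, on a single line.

(Alice, 4, 4, Alice); (Bob, 8, 8, Bob); (Dave, 3, 3, Dave); (Dave, 3, 3, Xin); (Heidi, 2, 2, Heidi); (Heidi, 2, 2, Uma); (Uma, 2, 2, Heidi); (Uma, 2, 2, Uma); (Uma, 7, 7, Uma); (Xin, 3, 3, Dave); (Xin, 3, 3, Xin); (Yara, 1, 1, Yara)

INNER JOIN keeps only pairs where the ON condition holds.
Matching on a.auth_id = b.auth_id. A NULL in a compared column never satisfies the condition.
- a row (auth_id=3): matches 2 b row(s) → 2 output row(s).
- a row (auth_id=8): matches 1 b row(s) → 1 output row(s).
- a row (auth_id=3): matches 2 b row(s) → 2 output row(s).
- a row (auth_id=4): matches 1 b row(s) → 1 output row(s).
- a row (auth_id=7): matches 1 b row(s) → 1 output row(s).
- a row (auth_id=2): matches 2 b row(s) → 2 output row(s).
- a row (auth_id=NULL): no match → dropped.
- a row (auth_id=1): matches 1 b row(s) → 1 output row(s).
- a row (auth_id=2): matches 2 b row(s) → 2 output row(s).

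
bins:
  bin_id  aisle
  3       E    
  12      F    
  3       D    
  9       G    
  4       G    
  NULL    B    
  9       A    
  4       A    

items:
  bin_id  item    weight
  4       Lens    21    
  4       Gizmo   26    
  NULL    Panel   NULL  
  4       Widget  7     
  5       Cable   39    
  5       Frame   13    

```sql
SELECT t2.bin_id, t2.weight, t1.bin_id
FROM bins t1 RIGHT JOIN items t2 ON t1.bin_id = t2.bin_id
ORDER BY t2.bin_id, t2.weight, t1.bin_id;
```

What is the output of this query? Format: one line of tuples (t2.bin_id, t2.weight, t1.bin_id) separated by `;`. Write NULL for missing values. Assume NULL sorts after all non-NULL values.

RIGHT JOIN keeps every row from `items`; unmatched rows get NULL for `bins`'s columns.
Matching on t1.bin_id = t2.bin_id. A NULL in a compared column never satisfies the condition.
- t1[0] bin_id=3 → no match.
- t1[1] bin_id=12 → no match.
- t1[2] bin_id=3 → no match.
- t1[3] bin_id=9 → no match.
- t1[4] bin_id=4 → 3 match(es) in t2 → 3 row(s).
- t1[5] bin_id=NULL → no match.
- t1[6] bin_id=9 → no match.
- t1[7] bin_id=4 → 3 match(es) in t2 → 3 row(s).
- 3 t2 row(s) had no t1 match → kept, t1 columns NULL.
After projecting and ordering:
t2.bin_id | t2.weight | t1.bin_id
4 | 7 | 4
4 | 7 | 4
4 | 21 | 4
4 | 21 | 4
4 | 26 | 4
4 | 26 | 4
5 | 13 | NULL
5 | 39 | NULL
NULL | NULL | NULL

(4, 7, 4); (4, 7, 4); (4, 21, 4); (4, 21, 4); (4, 26, 4); (4, 26, 4); (5, 13, NULL); (5, 39, NULL); (NULL, NULL, NULL)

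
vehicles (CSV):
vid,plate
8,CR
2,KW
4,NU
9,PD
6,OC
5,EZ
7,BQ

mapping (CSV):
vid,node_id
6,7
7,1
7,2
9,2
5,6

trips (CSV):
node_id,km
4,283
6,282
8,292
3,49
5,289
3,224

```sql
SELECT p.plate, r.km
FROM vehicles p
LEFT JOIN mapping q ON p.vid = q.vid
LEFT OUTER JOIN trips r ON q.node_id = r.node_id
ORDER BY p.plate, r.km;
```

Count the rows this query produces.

Evaluate left to right. First `vehicles p LEFT JOIN mapping q` on vid: 8 row(s).
Then LEFT JOIN `trips r` on node_id: each of those 8 rows is kept; rows whose q.node_id has no match in r get NULL for r's columns.
Result: 8 row(s).

8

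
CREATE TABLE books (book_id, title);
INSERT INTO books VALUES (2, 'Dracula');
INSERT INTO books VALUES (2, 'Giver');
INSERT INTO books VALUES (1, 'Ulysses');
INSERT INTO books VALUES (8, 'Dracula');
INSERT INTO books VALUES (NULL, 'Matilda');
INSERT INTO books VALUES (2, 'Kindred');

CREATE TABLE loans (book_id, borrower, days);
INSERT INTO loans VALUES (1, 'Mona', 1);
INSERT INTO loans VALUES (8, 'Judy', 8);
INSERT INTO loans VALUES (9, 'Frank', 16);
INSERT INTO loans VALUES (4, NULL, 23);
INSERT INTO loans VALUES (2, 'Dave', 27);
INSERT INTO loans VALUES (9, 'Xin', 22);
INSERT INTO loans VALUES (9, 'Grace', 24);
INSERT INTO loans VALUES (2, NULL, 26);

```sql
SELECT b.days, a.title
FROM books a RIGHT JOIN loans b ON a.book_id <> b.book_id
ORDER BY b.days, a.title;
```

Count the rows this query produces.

32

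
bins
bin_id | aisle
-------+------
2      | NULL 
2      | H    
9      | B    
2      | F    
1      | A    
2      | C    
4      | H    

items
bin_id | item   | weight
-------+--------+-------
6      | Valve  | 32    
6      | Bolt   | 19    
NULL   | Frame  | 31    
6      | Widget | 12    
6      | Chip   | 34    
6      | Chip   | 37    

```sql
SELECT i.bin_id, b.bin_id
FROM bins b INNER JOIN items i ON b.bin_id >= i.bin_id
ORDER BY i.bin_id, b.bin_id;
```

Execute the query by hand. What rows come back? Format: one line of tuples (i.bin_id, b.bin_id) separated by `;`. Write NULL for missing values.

INNER JOIN keeps only pairs where the ON condition holds.
Matching on b.bin_id >= i.bin_id. A NULL in a compared column never satisfies the condition.
- b row (bin_id=2): no match → dropped.
- b row (bin_id=2): no match → dropped.
- b row (bin_id=9): matches 5 i row(s) → 5 output row(s).
- b row (bin_id=2): no match → dropped.
- b row (bin_id=1): no match → dropped.
- b row (bin_id=2): no match → dropped.
- b row (bin_id=4): no match → dropped.
After projecting and ordering:
i.bin_id | b.bin_id
6 | 9
6 | 9
6 | 9
6 | 9
6 | 9

(6, 9); (6, 9); (6, 9); (6, 9); (6, 9)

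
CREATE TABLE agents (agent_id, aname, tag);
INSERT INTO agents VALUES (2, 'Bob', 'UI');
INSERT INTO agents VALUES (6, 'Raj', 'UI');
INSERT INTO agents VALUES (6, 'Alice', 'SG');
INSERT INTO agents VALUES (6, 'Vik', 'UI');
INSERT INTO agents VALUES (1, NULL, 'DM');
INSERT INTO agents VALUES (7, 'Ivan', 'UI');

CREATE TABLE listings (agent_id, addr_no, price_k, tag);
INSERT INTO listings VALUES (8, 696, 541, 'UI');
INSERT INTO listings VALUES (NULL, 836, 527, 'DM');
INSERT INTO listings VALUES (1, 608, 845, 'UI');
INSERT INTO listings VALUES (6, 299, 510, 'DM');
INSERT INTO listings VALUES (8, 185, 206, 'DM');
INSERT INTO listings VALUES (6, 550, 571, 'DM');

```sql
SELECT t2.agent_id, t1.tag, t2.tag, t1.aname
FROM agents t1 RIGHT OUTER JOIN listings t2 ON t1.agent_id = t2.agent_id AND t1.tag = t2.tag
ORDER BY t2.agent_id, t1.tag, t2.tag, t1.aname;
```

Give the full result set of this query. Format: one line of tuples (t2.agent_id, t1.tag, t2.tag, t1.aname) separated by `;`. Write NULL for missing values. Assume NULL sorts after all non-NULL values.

RIGHT JOIN keeps every row from `listings`; unmatched rows get NULL for `agents`'s columns.
Matching on t1.agent_id = t2.agent_id AND t1.tag = t2.tag. A NULL in a compared column never satisfies the condition.
- t1 (agent_id=2, tag=UI) has no partner in t2.
- t1 (agent_id=6, tag=UI) has no partner in t2.
- t1 (agent_id=6, tag=SG) has no partner in t2.
- t1 (agent_id=6, tag=UI) has no partner in t2.
- t1 (agent_id=1, tag=DM) has no partner in t2.
- t1 (agent_id=7, tag=UI) has no partner in t2.
- 6 t2 row(s) had no t1 match → kept, t1 columns NULL.
After projecting and ordering:
t2.agent_id | t1.tag | t2.tag | t1.aname
1 | NULL | UI | NULL
6 | NULL | DM | NULL
6 | NULL | DM | NULL
8 | NULL | DM | NULL
8 | NULL | UI | NULL
NULL | NULL | DM | NULL

(1, NULL, UI, NULL); (6, NULL, DM, NULL); (6, NULL, DM, NULL); (8, NULL, DM, NULL); (8, NULL, UI, NULL); (NULL, NULL, DM, NULL)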